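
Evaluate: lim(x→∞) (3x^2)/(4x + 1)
This is an ∞/∞ indeterminate form.

Apply L'Hôpital's rule: differentiate numerator and denominator separately.
  f(x) = 3·x^2   ⇒   f'(x) = 6·x
  g(x) = 4·x + 1   ⇒   g'(x) = 4
  lim(x→∞) f'(x)/g'(x) = lim(x→∞) (6·x)/(4)
  = ∞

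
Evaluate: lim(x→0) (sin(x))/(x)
This is a 0/0 indeterminate form.

Apply L'Hôpital's rule: differentiate numerator and denominator separately.
  f(x) = sin(x)   ⇒   f'(x) = cos(x)
  g(x) = x   ⇒   g'(x) = 1
  lim(x→0) f'(x)/g'(x) = lim(x→0) (cos(x))/(1)
  = 1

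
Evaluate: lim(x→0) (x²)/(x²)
This is a 0/0 indeterminate form.

Apply L'Hôpital's rule: differentiate numerator and denominator separately.
  f(x) = x^2   ⇒   f'(x) = 2·x
  g(x) = x^2   ⇒   g'(x) = 2·x
  lim(x→0) f'(x)/g'(x) = lim(x→0) (2·x)/(2·x)
  = 1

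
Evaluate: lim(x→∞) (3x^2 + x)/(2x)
This is an ∞/∞ indeterminate form.

Apply L'Hôpital's rule: differentiate numerator and denominator separately.
  f(x) = 3·x^2 + x   ⇒   f'(x) = 6·x + 1
  g(x) = 2·x   ⇒   g'(x) = 2
  lim(x→∞) f'(x)/g'(x) = lim(x→∞) (6·x + 1)/(2)
  = ∞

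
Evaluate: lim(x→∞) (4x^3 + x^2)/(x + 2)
This is an ∞/∞ indeterminate form.

Apply L'Hôpital's rule: differentiate numerator and denominator separately.
  f(x) = 4·x^3 + x^2   ⇒   f'(x) = 12·x^2 + 2·x
  g(x) = x + 2   ⇒   g'(x) = 1
  lim(x→∞) f'(x)/g'(x) = lim(x→∞) (12·x^2 + 2·x)/(1)
  = ∞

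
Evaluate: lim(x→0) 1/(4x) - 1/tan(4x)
This is an ∞-∞ indeterminate form.

Combine fractions or rationalize to convert ∞-∞ to 0/0 form:
  lim(x→0) 1/(4x) - 1/tan(4x) = 0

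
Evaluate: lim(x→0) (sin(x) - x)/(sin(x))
This is a 0/0 indeterminate form.

Apply L'Hôpital's rule: differentiate numerator and denominator separately.
  f(x) = -x + sin(x)   ⇒   f'(x) = cos(x) - 1
  g(x) = sin(x)   ⇒   g'(x) = cos(x)
  lim(x→0) f'(x)/g'(x) = lim(x→0) (cos(x) - 1)/(cos(x))
  = 0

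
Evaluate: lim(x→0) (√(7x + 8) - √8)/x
This is a standard limit.

Factor or rationalize the expression:
  lim(x→0) (√(7x + 8) - √8)/x = 7·sqrt(2)/8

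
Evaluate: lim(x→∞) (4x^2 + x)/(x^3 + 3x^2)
This is an ∞/∞ indeterminate form.

Apply L'Hôpital's rule: differentiate numerator and denominator separately.
  f(x) = 4·x^2 + x   ⇒   f'(x) = 8·x + 1
  g(x) = x^3 + 3·x^2   ⇒   g'(x) = 3·x^2 + 6·x
  lim(x→∞) f'(x)/g'(x) = lim(x→∞) (8·x + 1)/(3·x^2 + 6·x)
  = 0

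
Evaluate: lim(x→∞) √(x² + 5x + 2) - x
This is an ∞-∞ indeterminate form.

Combine fractions or rationalize to convert ∞-∞ to 0/0 form:
  lim(x→∞) √(x² + 5x + 2) - x = 5/2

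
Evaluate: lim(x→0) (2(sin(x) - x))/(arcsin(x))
This is a 0/0 indeterminate form.

Apply L'Hôpital's rule: differentiate numerator and denominator separately.
  f(x) = -2·x + 2·sin(x)   ⇒   f'(x) = 2·cos(x) - 2
  g(x) = asin(x)   ⇒   g'(x) = 1/sqrt(1 - x^2)
  lim(x→0) f'(x)/g'(x) = lim(x→0) (2·cos(x) - 2)/(1/sqrt(1 - x^2))
  = 0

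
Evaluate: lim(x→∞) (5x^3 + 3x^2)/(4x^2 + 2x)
This is an ∞/∞ indeterminate form.

Apply L'Hôpital's rule: differentiate numerator and denominator separately.
  f(x) = 5·x^3 + 3·x^2   ⇒   f'(x) = 15·x^2 + 6·x
  g(x) = 4·x^2 + 2·x   ⇒   g'(x) = 8·x + 2
  lim(x→∞) f'(x)/g'(x) = lim(x→∞) (15·x^2 + 6·x)/(8·x + 2)
  = ∞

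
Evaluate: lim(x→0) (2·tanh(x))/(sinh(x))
This is a 0/0 indeterminate form.

Apply L'Hôpital's rule: differentiate numerator and denominator separately.
  f(x) = 2·tanh(x)   ⇒   f'(x) = 2 - 2·tanh(x)^2
  g(x) = sinh(x)   ⇒   g'(x) = cosh(x)
  lim(x→0) f'(x)/g'(x) = lim(x→0) (2 - 2·tanh(x)^2)/(cosh(x))
  = 2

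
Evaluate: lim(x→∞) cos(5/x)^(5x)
This is an exponential indeterminate form.

For exponential indeterminate forms, take the natural log:
  Let L = lim(x→∞) cos(5/x)^(5x)
  Then ln(L) = lim(x→∞) [exponent × ln(base)]
  Evaluate using L'Hôpital or standard limits, then exponentiate.
  L = 1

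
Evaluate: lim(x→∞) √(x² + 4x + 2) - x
This is an ∞-∞ indeterminate form.

Combine fractions or rationalize to convert ∞-∞ to 0/0 form:
  lim(x→∞) √(x² + 4x + 2) - x = 2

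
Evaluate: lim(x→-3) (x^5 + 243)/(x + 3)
This is a standard limit.

Factor or rationalize the expression:
  lim(x→-3) (x^5 + 243)/(x + 3) = 405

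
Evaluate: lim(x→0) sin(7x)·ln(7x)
This is a 0·∞ indeterminate form.

Rewrite 0·∞ as a quotient (0/0 or ∞/∞ form), then apply L'Hôpital's rule:
  lim(x→0) sin(7x)·ln(7x) = 0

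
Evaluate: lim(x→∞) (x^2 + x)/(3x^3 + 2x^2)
This is an ∞/∞ indeterminate form.

Apply L'Hôpital's rule: differentiate numerator and denominator separately.
  f(x) = x^2 + x   ⇒   f'(x) = 2·x + 1
  g(x) = 3·x^3 + 2·x^2   ⇒   g'(x) = 9·x^2 + 4·x
  lim(x→∞) f'(x)/g'(x) = lim(x→∞) (2·x + 1)/(9·x^2 + 4·x)
  = 0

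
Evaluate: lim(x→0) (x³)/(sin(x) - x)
This is a 0/0 indeterminate form.

Apply L'Hôpital's rule: differentiate numerator and denominator separately.
  f(x) = x^3   ⇒   f'(x) = 3·x^2
  g(x) = -x + sin(x)   ⇒   g'(x) = cos(x) - 1
  lim(x→0) f'(x)/g'(x) = lim(x→0) (3·x^2)/(cos(x) - 1)
  = -6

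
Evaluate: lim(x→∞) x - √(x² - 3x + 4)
This is an ∞-∞ indeterminate form.

Combine fractions or rationalize to convert ∞-∞ to 0/0 form:
  lim(x→∞) x - √(x² - 3x + 4) = 3/2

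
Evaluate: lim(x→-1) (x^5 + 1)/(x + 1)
This is a standard limit.

Factor or rationalize the expression:
  lim(x→-1) (x^5 + 1)/(x + 1) = 5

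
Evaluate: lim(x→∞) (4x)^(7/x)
This is an exponential indeterminate form.

For exponential indeterminate forms, take the natural log:
  Let L = lim(x→∞) (4x)^(7/x)
  Then ln(L) = lim(x→∞) [exponent × ln(base)]
  Evaluate using L'Hôpital or standard limits, then exponentiate.
  L = 1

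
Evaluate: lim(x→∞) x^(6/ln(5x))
This is an exponential indeterminate form.

For exponential indeterminate forms, take the natural log:
  Let L = lim(x→∞) x^(6/ln(5x))
  Then ln(L) = lim(x→∞) [exponent × ln(base)]
  Evaluate using L'Hôpital or standard limits, then exponentiate.
  L = e^(6)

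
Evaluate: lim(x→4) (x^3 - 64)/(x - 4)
This is a standard limit.

Factor or rationalize the expression:
  lim(x→4) (x^3 - 64)/(x - 4) = 48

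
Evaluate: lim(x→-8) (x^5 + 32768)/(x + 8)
This is a standard limit.

Factor or rationalize the expression:
  lim(x→-8) (x^5 + 32768)/(x + 8) = 20480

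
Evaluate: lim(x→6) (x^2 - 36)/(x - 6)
This is a standard limit.

Factor or rationalize the expression:
  lim(x→6) (x^2 - 36)/(x - 6) = 12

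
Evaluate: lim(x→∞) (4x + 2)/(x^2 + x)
This is an ∞/∞ indeterminate form.

Apply L'Hôpital's rule: differentiate numerator and denominator separately.
  f(x) = 4·x + 2   ⇒   f'(x) = 4
  g(x) = x^2 + x   ⇒   g'(x) = 2·x + 1
  lim(x→∞) f'(x)/g'(x) = lim(x→∞) (4)/(2·x + 1)
  = 0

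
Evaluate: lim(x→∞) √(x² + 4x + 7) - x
This is an ∞-∞ indeterminate form.

Combine fractions or rationalize to convert ∞-∞ to 0/0 form:
  lim(x→∞) √(x² + 4x + 7) - x = 2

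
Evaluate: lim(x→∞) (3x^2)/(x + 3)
This is an ∞/∞ indeterminate form.

Apply L'Hôpital's rule: differentiate numerator and denominator separately.
  f(x) = 3·x^2   ⇒   f'(x) = 6·x
  g(x) = x + 3   ⇒   g'(x) = 1
  lim(x→∞) f'(x)/g'(x) = lim(x→∞) (6·x)/(1)
  = ∞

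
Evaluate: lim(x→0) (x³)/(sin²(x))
This is a 0/0 indeterminate form.

Apply L'Hôpital's rule: differentiate numerator and denominator separately.
  f(x) = x^3   ⇒   f'(x) = 3·x^2
  g(x) = sin(x)^2   ⇒   g'(x) = 2·sin(x)·cos(x)
  lim(x→0) f'(x)/g'(x) = lim(x→0) (3·x^2)/(2·sin(x)·cos(x))
  = 0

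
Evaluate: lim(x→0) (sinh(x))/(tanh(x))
This is a 0/0 indeterminate form.

Apply L'Hôpital's rule: differentiate numerator and denominator separately.
  f(x) = sinh(x)   ⇒   f'(x) = cosh(x)
  g(x) = tanh(x)   ⇒   g'(x) = 1 - tanh(x)^2
  lim(x→0) f'(x)/g'(x) = lim(x→0) (cosh(x))/(1 - tanh(x)^2)
  = 1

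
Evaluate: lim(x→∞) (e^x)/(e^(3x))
This is an ∞/∞ indeterminate form.

Apply L'Hôpital's rule: differentiate numerator and denominator separately.
  f(x) = e^(x)   ⇒   f'(x) = e^(x)
  g(x) = e^(3·x)   ⇒   g'(x) = 3·e^(3·x)
  lim(x→∞) f'(x)/g'(x) = lim(x→∞) (e^(x))/(3·e^(3·x))
  = 0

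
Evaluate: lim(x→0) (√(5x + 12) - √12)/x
This is a standard limit.

Factor or rationalize the expression:
  lim(x→0) (√(5x + 12) - √12)/x = 5·sqrt(3)/12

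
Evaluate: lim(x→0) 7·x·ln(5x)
This is a 0·∞ indeterminate form.

Rewrite 0·∞ as a quotient (0/0 or ∞/∞ form), then apply L'Hôpital's rule:
  lim(x→0) 7·x·ln(5x) = 0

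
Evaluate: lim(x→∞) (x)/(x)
This is an ∞/∞ indeterminate form.

Apply L'Hôpital's rule: differentiate numerator and denominator separately.
  f(x) = x   ⇒   f'(x) = 1
  g(x) = x   ⇒   g'(x) = 1
  lim(x→∞) f'(x)/g'(x) = lim(x→∞) (1)/(1)
  = 1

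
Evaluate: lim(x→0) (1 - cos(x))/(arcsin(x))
This is a 0/0 indeterminate form.

Apply L'Hôpital's rule: differentiate numerator and denominator separately.
  f(x) = 1 - cos(x)   ⇒   f'(x) = sin(x)
  g(x) = asin(x)   ⇒   g'(x) = 1/sqrt(1 - x^2)
  lim(x→0) f'(x)/g'(x) = lim(x→0) (sin(x))/(1/sqrt(1 - x^2))
  = 0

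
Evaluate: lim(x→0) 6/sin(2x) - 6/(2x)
This is an ∞-∞ indeterminate form.

Combine fractions or rationalize to convert ∞-∞ to 0/0 form:
  lim(x→0) 6/sin(2x) - 6/(2x) = 0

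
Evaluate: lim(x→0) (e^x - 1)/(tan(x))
This is a 0/0 indeterminate form.

Apply L'Hôpital's rule: differentiate numerator and denominator separately.
  f(x) = e^(x) - 1   ⇒   f'(x) = e^(x)
  g(x) = tan(x)   ⇒   g'(x) = tan(x)^2 + 1
  lim(x→0) f'(x)/g'(x) = lim(x→0) (e^(x))/(tan(x)^2 + 1)
  = 1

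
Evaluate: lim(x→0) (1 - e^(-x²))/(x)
This is a 0/0 indeterminate form.

Apply L'Hôpital's rule: differentiate numerator and denominator separately.
  f(x) = 1 - e^(-x^2)   ⇒   f'(x) = 2·x·e^(-x^2)
  g(x) = x   ⇒   g'(x) = 1
  lim(x→0) f'(x)/g'(x) = lim(x→0) (2·x·e^(-x^2))/(1)
  = 0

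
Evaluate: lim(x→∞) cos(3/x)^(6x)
This is an exponential indeterminate form.

For exponential indeterminate forms, take the natural log:
  Let L = lim(x→∞) cos(3/x)^(6x)
  Then ln(L) = lim(x→∞) [exponent × ln(base)]
  Evaluate using L'Hôpital or standard limits, then exponentiate.
  L = 1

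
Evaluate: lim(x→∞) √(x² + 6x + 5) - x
This is an ∞-∞ indeterminate form.

Combine fractions or rationalize to convert ∞-∞ to 0/0 form:
  lim(x→∞) √(x² + 6x + 5) - x = 3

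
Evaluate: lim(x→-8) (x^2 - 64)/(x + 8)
This is a standard limit.

Factor or rationalize the expression:
  lim(x→-8) (x^2 - 64)/(x + 8) = -16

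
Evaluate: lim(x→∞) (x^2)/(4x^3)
This is an ∞/∞ indeterminate form.

Apply L'Hôpital's rule: differentiate numerator and denominator separately.
  f(x) = x^2   ⇒   f'(x) = 2·x
  g(x) = 4·x^3   ⇒   g'(x) = 12·x^2
  lim(x→∞) f'(x)/g'(x) = lim(x→∞) (2·x)/(12·x^2)
  = 0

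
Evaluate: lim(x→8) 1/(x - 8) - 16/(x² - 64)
This is an ∞-∞ indeterminate form.

Combine fractions or rationalize to convert ∞-∞ to 0/0 form:
  lim(x→8) 1/(x - 8) - 16/(x² - 64) = 1/16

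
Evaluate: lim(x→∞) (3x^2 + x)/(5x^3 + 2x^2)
This is an ∞/∞ indeterminate form.

Apply L'Hôpital's rule: differentiate numerator and denominator separately.
  f(x) = 3·x^2 + x   ⇒   f'(x) = 6·x + 1
  g(x) = 5·x^3 + 2·x^2   ⇒   g'(x) = 15·x^2 + 4·x
  lim(x→∞) f'(x)/g'(x) = lim(x→∞) (6·x + 1)/(15·x^2 + 4·x)
  = 0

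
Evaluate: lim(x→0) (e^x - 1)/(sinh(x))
This is a 0/0 indeterminate form.

Apply L'Hôpital's rule: differentiate numerator and denominator separately.
  f(x) = e^(x) - 1   ⇒   f'(x) = e^(x)
  g(x) = sinh(x)   ⇒   g'(x) = cosh(x)
  lim(x→0) f'(x)/g'(x) = lim(x→0) (e^(x))/(cosh(x))
  = 1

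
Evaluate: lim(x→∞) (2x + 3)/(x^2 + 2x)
This is an ∞/∞ indeterminate form.

Apply L'Hôpital's rule: differentiate numerator and denominator separately.
  f(x) = 2·x + 3   ⇒   f'(x) = 2
  g(x) = x^2 + 2·x   ⇒   g'(x) = 2·x + 2
  lim(x→∞) f'(x)/g'(x) = lim(x→∞) (2)/(2·x + 2)
  = 0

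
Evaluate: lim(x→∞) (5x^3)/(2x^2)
This is an ∞/∞ indeterminate form.

Apply L'Hôpital's rule: differentiate numerator and denominator separately.
  f(x) = 5·x^3   ⇒   f'(x) = 15·x^2
  g(x) = 2·x^2   ⇒   g'(x) = 4·x
  lim(x→∞) f'(x)/g'(x) = lim(x→∞) (15·x^2)/(4·x)
  = ∞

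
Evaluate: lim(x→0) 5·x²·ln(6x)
This is a 0·∞ indeterminate form.

Rewrite 0·∞ as a quotient (0/0 or ∞/∞ form), then apply L'Hôpital's rule:
  lim(x→0) 5·x²·ln(6x) = 0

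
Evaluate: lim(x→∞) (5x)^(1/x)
This is an exponential indeterminate form.

For exponential indeterminate forms, take the natural log:
  Let L = lim(x→∞) (5x)^(1/x)
  Then ln(L) = lim(x→∞) [exponent × ln(base)]
  Evaluate using L'Hôpital or standard limits, then exponentiate.
  L = 1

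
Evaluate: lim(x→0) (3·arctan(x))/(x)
This is a 0/0 indeterminate form.

Apply L'Hôpital's rule: differentiate numerator and denominator separately.
  f(x) = 3·atan(x)   ⇒   f'(x) = 3/(x^2 + 1)
  g(x) = x   ⇒   g'(x) = 1
  lim(x→0) f'(x)/g'(x) = lim(x→0) (3/(x^2 + 1))/(1)
  = 3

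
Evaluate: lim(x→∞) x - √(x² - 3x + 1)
This is an ∞-∞ indeterminate form.

Combine fractions or rationalize to convert ∞-∞ to 0/0 form:
  lim(x→∞) x - √(x² - 3x + 1) = 3/2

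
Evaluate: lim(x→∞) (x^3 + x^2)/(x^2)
This is an ∞/∞ indeterminate form.

Apply L'Hôpital's rule: differentiate numerator and denominator separately.
  f(x) = x^3 + x^2   ⇒   f'(x) = 3·x^2 + 2·x
  g(x) = x^2   ⇒   g'(x) = 2·x
  lim(x→∞) f'(x)/g'(x) = lim(x→∞) (3·x^2 + 2·x)/(2·x)
  = ∞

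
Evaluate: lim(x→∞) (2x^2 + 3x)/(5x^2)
This is an ∞/∞ indeterminate form.

Apply L'Hôpital's rule: differentiate numerator and denominator separately.
  f(x) = 2·x^2 + 3·x   ⇒   f'(x) = 4·x + 3
  g(x) = 5·x^2   ⇒   g'(x) = 10·x
  lim(x→∞) f'(x)/g'(x) = lim(x→∞) (4·x + 3)/(10·x)
  = 2/5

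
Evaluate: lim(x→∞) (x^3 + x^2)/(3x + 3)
This is an ∞/∞ indeterminate form.

Apply L'Hôpital's rule: differentiate numerator and denominator separately.
  f(x) = x^3 + x^2   ⇒   f'(x) = 3·x^2 + 2·x
  g(x) = 3·x + 3   ⇒   g'(x) = 3
  lim(x→∞) f'(x)/g'(x) = lim(x→∞) (3·x^2 + 2·x)/(3)
  = ∞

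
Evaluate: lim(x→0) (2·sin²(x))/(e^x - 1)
This is a 0/0 indeterminate form.

Apply L'Hôpital's rule: differentiate numerator and denominator separately.
  f(x) = 2·sin(x)^2   ⇒   f'(x) = 4·sin(x)·cos(x)
  g(x) = e^(x) - 1   ⇒   g'(x) = e^(x)
  lim(x→0) f'(x)/g'(x) = lim(x→0) (4·sin(x)·cos(x))/(e^(x))
  = 0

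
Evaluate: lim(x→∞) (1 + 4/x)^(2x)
This is an exponential indeterminate form.

For exponential indeterminate forms, take the natural log:
  Let L = lim(x→∞) (1 + 4/x)^(2x)
  Then ln(L) = lim(x→∞) [exponent × ln(base)]
  Evaluate using L'Hôpital or standard limits, then exponentiate.
  L = e^(8)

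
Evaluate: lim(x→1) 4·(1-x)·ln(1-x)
This is a 0·∞ indeterminate form.

Rewrite 0·∞ as a quotient (0/0 or ∞/∞ form), then apply L'Hôpital's rule:
  lim(x→1) 4·(1-x)·ln(1-x) = 0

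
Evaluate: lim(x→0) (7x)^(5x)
This is an exponential indeterminate form.

For exponential indeterminate forms, take the natural log:
  Let L = lim(x→0) (7x)^(5x)
  Then ln(L) = lim(x→0) [exponent × ln(base)]
  Evaluate using L'Hôpital or standard limits, then exponentiate.
  L = 1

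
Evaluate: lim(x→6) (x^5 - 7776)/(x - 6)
This is a standard limit.

Factor or rationalize the expression:
  lim(x→6) (x^5 - 7776)/(x - 6) = 6480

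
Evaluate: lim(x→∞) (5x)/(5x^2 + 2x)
This is an ∞/∞ indeterminate form.

Apply L'Hôpital's rule: differentiate numerator and denominator separately.
  f(x) = 5·x   ⇒   f'(x) = 5
  g(x) = 5·x^2 + 2·x   ⇒   g'(x) = 10·x + 2
  lim(x→∞) f'(x)/g'(x) = lim(x→∞) (5)/(10·x + 2)
  = 0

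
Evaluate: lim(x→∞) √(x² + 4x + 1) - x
This is an ∞-∞ indeterminate form.

Combine fractions or rationalize to convert ∞-∞ to 0/0 form:
  lim(x→∞) √(x² + 4x + 1) - x = 2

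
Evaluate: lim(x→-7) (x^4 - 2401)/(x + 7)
This is a standard limit.

Factor or rationalize the expression:
  lim(x→-7) (x^4 - 2401)/(x + 7) = -1372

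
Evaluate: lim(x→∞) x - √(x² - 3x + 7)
This is an ∞-∞ indeterminate form.

Combine fractions or rationalize to convert ∞-∞ to 0/0 form:
  lim(x→∞) x - √(x² - 3x + 7) = 3/2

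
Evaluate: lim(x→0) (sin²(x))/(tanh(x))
This is a 0/0 indeterminate form.

Apply L'Hôpital's rule: differentiate numerator and denominator separately.
  f(x) = sin(x)^2   ⇒   f'(x) = 2·sin(x)·cos(x)
  g(x) = tanh(x)   ⇒   g'(x) = 1 - tanh(x)^2
  lim(x→0) f'(x)/g'(x) = lim(x→0) (2·sin(x)·cos(x))/(1 - tanh(x)^2)
  = 0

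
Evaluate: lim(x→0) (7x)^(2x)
This is an exponential indeterminate form.

For exponential indeterminate forms, take the natural log:
  Let L = lim(x→0) (7x)^(2x)
  Then ln(L) = lim(x→0) [exponent × ln(base)]
  Evaluate using L'Hôpital or standard limits, then exponentiate.
  L = 1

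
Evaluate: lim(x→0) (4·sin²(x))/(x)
This is a 0/0 indeterminate form.

Apply L'Hôpital's rule: differentiate numerator and denominator separately.
  f(x) = 4·sin(x)^2   ⇒   f'(x) = 8·sin(x)·cos(x)
  g(x) = x   ⇒   g'(x) = 1
  lim(x→0) f'(x)/g'(x) = lim(x→0) (8·sin(x)·cos(x))/(1)
  = 0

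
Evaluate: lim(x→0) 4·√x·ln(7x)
This is a 0·∞ indeterminate form.

Rewrite 0·∞ as a quotient (0/0 or ∞/∞ form), then apply L'Hôpital's rule:
  lim(x→0) 4·√x·ln(7x) = 0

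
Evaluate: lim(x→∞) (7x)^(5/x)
This is an exponential indeterminate form.

For exponential indeterminate forms, take the natural log:
  Let L = lim(x→∞) (7x)^(5/x)
  Then ln(L) = lim(x→∞) [exponent × ln(base)]
  Evaluate using L'Hôpital or standard limits, then exponentiate.
  L = 1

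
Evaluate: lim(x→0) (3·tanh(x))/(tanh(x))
This is a 0/0 indeterminate form.

Apply L'Hôpital's rule: differentiate numerator and denominator separately.
  f(x) = 3·tanh(x)   ⇒   f'(x) = 3 - 3·tanh(x)^2
  g(x) = tanh(x)   ⇒   g'(x) = 1 - tanh(x)^2
  lim(x→0) f'(x)/g'(x) = lim(x→0) (3 - 3·tanh(x)^2)/(1 - tanh(x)^2)
  = 3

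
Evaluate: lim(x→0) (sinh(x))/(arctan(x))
This is a 0/0 indeterminate form.

Apply L'Hôpital's rule: differentiate numerator and denominator separately.
  f(x) = sinh(x)   ⇒   f'(x) = cosh(x)
  g(x) = atan(x)   ⇒   g'(x) = 1/(x^2 + 1)
  lim(x→0) f'(x)/g'(x) = lim(x→0) (cosh(x))/(1/(x^2 + 1))
  = 1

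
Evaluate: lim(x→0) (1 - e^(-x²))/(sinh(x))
This is a 0/0 indeterminate form.

Apply L'Hôpital's rule: differentiate numerator and denominator separately.
  f(x) = 1 - e^(-x^2)   ⇒   f'(x) = 2·x·e^(-x^2)
  g(x) = sinh(x)   ⇒   g'(x) = cosh(x)
  lim(x→0) f'(x)/g'(x) = lim(x→0) (2·x·e^(-x^2))/(cosh(x))
  = 0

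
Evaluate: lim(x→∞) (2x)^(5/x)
This is an exponential indeterminate form.

For exponential indeterminate forms, take the natural log:
  Let L = lim(x→∞) (2x)^(5/x)
  Then ln(L) = lim(x→∞) [exponent × ln(base)]
  Evaluate using L'Hôpital or standard limits, then exponentiate.
  L = 1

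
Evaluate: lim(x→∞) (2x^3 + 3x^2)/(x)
This is an ∞/∞ indeterminate form.

Apply L'Hôpital's rule: differentiate numerator and denominator separately.
  f(x) = 2·x^3 + 3·x^2   ⇒   f'(x) = 6·x^2 + 6·x
  g(x) = x   ⇒   g'(x) = 1
  lim(x→∞) f'(x)/g'(x) = lim(x→∞) (6·x^2 + 6·x)/(1)
  = ∞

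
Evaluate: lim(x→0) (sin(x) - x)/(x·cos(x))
This is a 0/0 indeterminate form.

Apply L'Hôpital's rule: differentiate numerator and denominator separately.
  f(x) = -x + sin(x)   ⇒   f'(x) = cos(x) - 1
  g(x) = x·cos(x)   ⇒   g'(x) = -x·sin(x) + cos(x)
  lim(x→0) f'(x)/g'(x) = lim(x→0) (cos(x) - 1)/(-x·sin(x) + cos(x))
  = 0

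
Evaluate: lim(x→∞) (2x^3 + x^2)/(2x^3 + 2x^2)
This is an ∞/∞ indeterminate form.

Apply L'Hôpital's rule: differentiate numerator and denominator separately.
  f(x) = 2·x^3 + x^2   ⇒   f'(x) = 6·x^2 + 2·x
  g(x) = 2·x^3 + 2·x^2   ⇒   g'(x) = 6·x^2 + 4·x
  lim(x→∞) f'(x)/g'(x) = lim(x→∞) (6·x^2 + 2·x)/(6·x^2 + 4·x)
  = 1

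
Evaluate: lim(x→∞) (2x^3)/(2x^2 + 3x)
This is an ∞/∞ indeterminate form.

Apply L'Hôpital's rule: differentiate numerator and denominator separately.
  f(x) = 2·x^3   ⇒   f'(x) = 6·x^2
  g(x) = 2·x^2 + 3·x   ⇒   g'(x) = 4·x + 3
  lim(x→∞) f'(x)/g'(x) = lim(x→∞) (6·x^2)/(4·x + 3)
  = ∞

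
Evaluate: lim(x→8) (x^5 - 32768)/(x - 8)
This is a standard limit.

Factor or rationalize the expression:
  lim(x→8) (x^5 - 32768)/(x - 8) = 20480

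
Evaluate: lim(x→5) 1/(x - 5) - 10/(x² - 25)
This is an ∞-∞ indeterminate form.

Combine fractions or rationalize to convert ∞-∞ to 0/0 form:
  lim(x→5) 1/(x - 5) - 10/(x² - 25) = 1/10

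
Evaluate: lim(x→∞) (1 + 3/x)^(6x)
This is an exponential indeterminate form.

For exponential indeterminate forms, take the natural log:
  Let L = lim(x→∞) (1 + 3/x)^(6x)
  Then ln(L) = lim(x→∞) [exponent × ln(base)]
  Evaluate using L'Hôpital or standard limits, then exponentiate.
  L = e^(18)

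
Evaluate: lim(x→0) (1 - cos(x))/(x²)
This is a 0/0 indeterminate form.

Apply L'Hôpital's rule: differentiate numerator and denominator separately.
  f(x) = 1 - cos(x)   ⇒   f'(x) = sin(x)
  g(x) = x^2   ⇒   g'(x) = 2·x
  lim(x→0) f'(x)/g'(x) = lim(x→0) (sin(x))/(2·x)
  = 1/2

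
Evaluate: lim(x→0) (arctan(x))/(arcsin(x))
This is a 0/0 indeterminate form.

Apply L'Hôpital's rule: differentiate numerator and denominator separately.
  f(x) = atan(x)   ⇒   f'(x) = 1/(x^2 + 1)
  g(x) = asin(x)   ⇒   g'(x) = 1/sqrt(1 - x^2)
  lim(x→0) f'(x)/g'(x) = lim(x→0) (1/(x^2 + 1))/(1/sqrt(1 - x^2))
  = 1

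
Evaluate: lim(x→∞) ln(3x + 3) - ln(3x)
This is an ∞-∞ indeterminate form.

Combine fractions or rationalize to convert ∞-∞ to 0/0 form:
  lim(x→∞) ln(3x + 3) - ln(3x) = 0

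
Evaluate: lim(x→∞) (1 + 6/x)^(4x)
This is an exponential indeterminate form.

For exponential indeterminate forms, take the natural log:
  Let L = lim(x→∞) (1 + 6/x)^(4x)
  Then ln(L) = lim(x→∞) [exponent × ln(base)]
  Evaluate using L'Hôpital or standard limits, then exponentiate.
  L = e^(24)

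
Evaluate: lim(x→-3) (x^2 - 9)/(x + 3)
This is a standard limit.

Factor or rationalize the expression:
  lim(x→-3) (x^2 - 9)/(x + 3) = -6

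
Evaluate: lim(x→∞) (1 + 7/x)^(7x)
This is an exponential indeterminate form.

For exponential indeterminate forms, take the natural log:
  Let L = lim(x→∞) (1 + 7/x)^(7x)
  Then ln(L) = lim(x→∞) [exponent × ln(base)]
  Evaluate using L'Hôpital or standard limits, then exponentiate.
  L = e^(49)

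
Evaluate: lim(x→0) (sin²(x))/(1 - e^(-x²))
This is a 0/0 indeterminate form.

Apply L'Hôpital's rule: differentiate numerator and denominator separately.
  f(x) = sin(x)^2   ⇒   f'(x) = 2·sin(x)·cos(x)
  g(x) = 1 - e^(-x^2)   ⇒   g'(x) = 2·x·e^(-x^2)
  lim(x→0) f'(x)/g'(x) = lim(x→0) (2·sin(x)·cos(x))/(2·x·e^(-x^2))
  = 1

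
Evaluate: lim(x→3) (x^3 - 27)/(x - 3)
This is a standard limit.

Factor or rationalize the expression:
  lim(x→3) (x^3 - 27)/(x - 3) = 27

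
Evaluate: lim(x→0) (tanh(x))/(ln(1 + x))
This is a 0/0 indeterminate form.

Apply L'Hôpital's rule: differentiate numerator and denominator separately.
  f(x) = tanh(x)   ⇒   f'(x) = 1 - tanh(x)^2
  g(x) = ln(x + 1)   ⇒   g'(x) = 1/(x + 1)
  lim(x→0) f'(x)/g'(x) = lim(x→0) (1 - tanh(x)^2)/(1/(x + 1))
  = 1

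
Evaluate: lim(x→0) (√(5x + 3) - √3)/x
This is a standard limit.

Factor or rationalize the expression:
  lim(x→0) (√(5x + 3) - √3)/x = 5·sqrt(3)/6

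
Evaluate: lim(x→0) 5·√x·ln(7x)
This is a 0·∞ indeterminate form.

Rewrite 0·∞ as a quotient (0/0 or ∞/∞ form), then apply L'Hôpital's rule:
  lim(x→0) 5·√x·ln(7x) = 0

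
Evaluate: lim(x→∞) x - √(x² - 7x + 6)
This is an ∞-∞ indeterminate form.

Combine fractions or rationalize to convert ∞-∞ to 0/0 form:
  lim(x→∞) x - √(x² - 7x + 6) = 7/2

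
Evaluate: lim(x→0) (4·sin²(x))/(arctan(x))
This is a 0/0 indeterminate form.

Apply L'Hôpital's rule: differentiate numerator and denominator separately.
  f(x) = 4·sin(x)^2   ⇒   f'(x) = 8·sin(x)·cos(x)
  g(x) = atan(x)   ⇒   g'(x) = 1/(x^2 + 1)
  lim(x→0) f'(x)/g'(x) = lim(x→0) (8·sin(x)·cos(x))/(1/(x^2 + 1))
  = 0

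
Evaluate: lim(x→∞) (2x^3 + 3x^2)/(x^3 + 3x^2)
This is an ∞/∞ indeterminate form.

Apply L'Hôpital's rule: differentiate numerator and denominator separately.
  f(x) = 2·x^3 + 3·x^2   ⇒   f'(x) = 6·x^2 + 6·x
  g(x) = x^3 + 3·x^2   ⇒   g'(x) = 3·x^2 + 6·x
  lim(x→∞) f'(x)/g'(x) = lim(x→∞) (6·x^2 + 6·x)/(3·x^2 + 6·x)
  = 2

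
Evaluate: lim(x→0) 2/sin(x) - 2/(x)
This is an ∞-∞ indeterminate form.

Combine fractions or rationalize to convert ∞-∞ to 0/0 form:
  lim(x→0) 2/sin(x) - 2/(x) = 0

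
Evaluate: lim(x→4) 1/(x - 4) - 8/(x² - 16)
This is an ∞-∞ indeterminate form.

Combine fractions or rationalize to convert ∞-∞ to 0/0 form:
  lim(x→4) 1/(x - 4) - 8/(x² - 16) = 1/8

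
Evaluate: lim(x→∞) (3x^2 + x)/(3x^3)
This is an ∞/∞ indeterminate form.

Apply L'Hôpital's rule: differentiate numerator and denominator separately.
  f(x) = 3·x^2 + x   ⇒   f'(x) = 6·x + 1
  g(x) = 3·x^3   ⇒   g'(x) = 9·x^2
  lim(x→∞) f'(x)/g'(x) = lim(x→∞) (6·x + 1)/(9·x^2)
  = 0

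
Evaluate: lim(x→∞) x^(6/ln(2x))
This is an exponential indeterminate form.

For exponential indeterminate forms, take the natural log:
  Let L = lim(x→∞) x^(6/ln(2x))
  Then ln(L) = lim(x→∞) [exponent × ln(base)]
  Evaluate using L'Hôpital or standard limits, then exponentiate.
  L = e^(6)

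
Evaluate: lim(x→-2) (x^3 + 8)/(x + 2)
This is a standard limit.

Factor or rationalize the expression:
  lim(x→-2) (x^3 + 8)/(x + 2) = 12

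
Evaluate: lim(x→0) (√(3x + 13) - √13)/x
This is a standard limit.

Factor or rationalize the expression:
  lim(x→0) (√(3x + 13) - √13)/x = 3·sqrt(13)/26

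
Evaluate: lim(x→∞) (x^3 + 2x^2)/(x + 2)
This is an ∞/∞ indeterminate form.

Apply L'Hôpital's rule: differentiate numerator and denominator separately.
  f(x) = x^3 + 2·x^2   ⇒   f'(x) = 3·x^2 + 4·x
  g(x) = x + 2   ⇒   g'(x) = 1
  lim(x→∞) f'(x)/g'(x) = lim(x→∞) (3·x^2 + 4·x)/(1)
  = ∞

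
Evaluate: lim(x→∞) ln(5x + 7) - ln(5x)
This is an ∞-∞ indeterminate form.

Combine fractions or rationalize to convert ∞-∞ to 0/0 form:
  lim(x→∞) ln(5x + 7) - ln(5x) = 0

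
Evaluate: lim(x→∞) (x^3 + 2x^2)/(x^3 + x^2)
This is an ∞/∞ indeterminate form.

Apply L'Hôpital's rule: differentiate numerator and denominator separately.
  f(x) = x^3 + 2·x^2   ⇒   f'(x) = 3·x^2 + 4·x
  g(x) = x^3 + x^2   ⇒   g'(x) = 3·x^2 + 2·x
  lim(x→∞) f'(x)/g'(x) = lim(x→∞) (3·x^2 + 4·x)/(3·x^2 + 2·x)
  = 1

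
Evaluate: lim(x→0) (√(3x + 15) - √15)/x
This is a standard limit.

Factor or rationalize the expression:
  lim(x→0) (√(3x + 15) - √15)/x = sqrt(15)/10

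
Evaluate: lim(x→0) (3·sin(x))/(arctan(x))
This is a 0/0 indeterminate form.

Apply L'Hôpital's rule: differentiate numerator and denominator separately.
  f(x) = 3·sin(x)   ⇒   f'(x) = 3·cos(x)
  g(x) = atan(x)   ⇒   g'(x) = 1/(x^2 + 1)
  lim(x→0) f'(x)/g'(x) = lim(x→0) (3·cos(x))/(1/(x^2 + 1))
  = 3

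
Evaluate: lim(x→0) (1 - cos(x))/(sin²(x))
This is a 0/0 indeterminate form.

Apply L'Hôpital's rule: differentiate numerator and denominator separately.
  f(x) = 1 - cos(x)   ⇒   f'(x) = sin(x)
  g(x) = sin(x)^2   ⇒   g'(x) = 2·sin(x)·cos(x)
  lim(x→0) f'(x)/g'(x) = lim(x→0) (sin(x))/(2·sin(x)·cos(x))
  = 1/2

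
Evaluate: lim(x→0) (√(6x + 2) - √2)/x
This is a standard limit.

Factor or rationalize the expression:
  lim(x→0) (√(6x + 2) - √2)/x = 3·sqrt(2)/2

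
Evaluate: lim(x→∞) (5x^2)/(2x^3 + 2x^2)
This is an ∞/∞ indeterminate form.

Apply L'Hôpital's rule: differentiate numerator and denominator separately.
  f(x) = 5·x^2   ⇒   f'(x) = 10·x
  g(x) = 2·x^3 + 2·x^2   ⇒   g'(x) = 6·x^2 + 4·x
  lim(x→∞) f'(x)/g'(x) = lim(x→∞) (10·x)/(6·x^2 + 4·x)
  = 0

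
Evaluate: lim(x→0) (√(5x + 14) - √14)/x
This is a standard limit.

Factor or rationalize the expression:
  lim(x→0) (√(5x + 14) - √14)/x = 5·sqrt(14)/28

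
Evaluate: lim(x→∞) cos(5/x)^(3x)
This is an exponential indeterminate form.

For exponential indeterminate forms, take the natural log:
  Let L = lim(x→∞) cos(5/x)^(3x)
  Then ln(L) = lim(x→∞) [exponent × ln(base)]
  Evaluate using L'Hôpital or standard limits, then exponentiate.
  L = 1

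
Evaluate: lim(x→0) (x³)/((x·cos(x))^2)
This is a 0/0 indeterminate form.

Apply L'Hôpital's rule: differentiate numerator and denominator separately.
  f(x) = x^3   ⇒   f'(x) = 3·x^2
  g(x) = x^2·cos(x)^2   ⇒   g'(x) = -2·x^2·sin(x)·cos(x) + 2·x·cos(x)^2
  lim(x→0) f'(x)/g'(x) = lim(x→0) (3·x^2)/(-2·x^2·sin(x)·cos(x) + 2·x·cos(x)^2)
  = 0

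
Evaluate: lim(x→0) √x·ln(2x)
This is a 0·∞ indeterminate form.

Rewrite 0·∞ as a quotient (0/0 or ∞/∞ form), then apply L'Hôpital's rule:
  lim(x→0) √x·ln(2x) = 0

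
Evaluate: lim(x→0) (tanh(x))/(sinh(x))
This is a 0/0 indeterminate form.

Apply L'Hôpital's rule: differentiate numerator and denominator separately.
  f(x) = tanh(x)   ⇒   f'(x) = 1 - tanh(x)^2
  g(x) = sinh(x)   ⇒   g'(x) = cosh(x)
  lim(x→0) f'(x)/g'(x) = lim(x→0) (1 - tanh(x)^2)/(cosh(x))
  = 1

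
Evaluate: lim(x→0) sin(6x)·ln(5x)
This is a 0·∞ indeterminate form.

Rewrite 0·∞ as a quotient (0/0 or ∞/∞ form), then apply L'Hôpital's rule:
  lim(x→0) sin(6x)·ln(5x) = 0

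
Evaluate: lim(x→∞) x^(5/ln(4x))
This is an exponential indeterminate form.

For exponential indeterminate forms, take the natural log:
  Let L = lim(x→∞) x^(5/ln(4x))
  Then ln(L) = lim(x→∞) [exponent × ln(base)]
  Evaluate using L'Hôpital or standard limits, then exponentiate.
  L = e^(5)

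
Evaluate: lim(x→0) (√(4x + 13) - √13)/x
This is a standard limit.

Factor or rationalize the expression:
  lim(x→0) (√(4x + 13) - √13)/x = 2·sqrt(13)/13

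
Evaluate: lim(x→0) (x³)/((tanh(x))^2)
This is a 0/0 indeterminate form.

Apply L'Hôpital's rule: differentiate numerator and denominator separately.
  f(x) = x^3   ⇒   f'(x) = 3·x^2
  g(x) = tanh(x)^2   ⇒   g'(x) = (2 - 2·tanh(x)^2)·tanh(x)
  lim(x→0) f'(x)/g'(x) = lim(x→0) (3·x^2)/((2 - 2·tanh(x)^2)·tanh(x))
  = 0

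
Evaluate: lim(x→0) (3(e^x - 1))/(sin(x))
This is a 0/0 indeterminate form.

Apply L'Hôpital's rule: differentiate numerator and denominator separately.
  f(x) = 3·e^(x) - 3   ⇒   f'(x) = 3·e^(x)
  g(x) = sin(x)   ⇒   g'(x) = cos(x)
  lim(x→0) f'(x)/g'(x) = lim(x→0) (3·e^(x))/(cos(x))
  = 3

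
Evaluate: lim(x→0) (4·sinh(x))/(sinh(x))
This is a 0/0 indeterminate form.

Apply L'Hôpital's rule: differentiate numerator and denominator separately.
  f(x) = 4·sinh(x)   ⇒   f'(x) = 4·cosh(x)
  g(x) = sinh(x)   ⇒   g'(x) = cosh(x)
  lim(x→0) f'(x)/g'(x) = lim(x→0) (4·cosh(x))/(cosh(x))
  = 4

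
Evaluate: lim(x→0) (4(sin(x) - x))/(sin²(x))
This is a 0/0 indeterminate form.

Apply L'Hôpital's rule: differentiate numerator and denominator separately.
  f(x) = -4·x + 4·sin(x)   ⇒   f'(x) = 4·cos(x) - 4
  g(x) = sin(x)^2   ⇒   g'(x) = 2·sin(x)·cos(x)
  lim(x→0) f'(x)/g'(x) = lim(x→0) (4·cos(x) - 4)/(2·sin(x)·cos(x))
  = 0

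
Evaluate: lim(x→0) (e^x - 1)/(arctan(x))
This is a 0/0 indeterminate form.

Apply L'Hôpital's rule: differentiate numerator and denominator separately.
  f(x) = e^(x) - 1   ⇒   f'(x) = e^(x)
  g(x) = atan(x)   ⇒   g'(x) = 1/(x^2 + 1)
  lim(x→0) f'(x)/g'(x) = lim(x→0) (e^(x))/(1/(x^2 + 1))
  = 1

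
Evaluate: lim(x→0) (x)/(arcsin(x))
This is a 0/0 indeterminate form.

Apply L'Hôpital's rule: differentiate numerator and denominator separately.
  f(x) = x   ⇒   f'(x) = 1
  g(x) = asin(x)   ⇒   g'(x) = 1/sqrt(1 - x^2)
  lim(x→0) f'(x)/g'(x) = lim(x→0) (1)/(1/sqrt(1 - x^2))
  = 1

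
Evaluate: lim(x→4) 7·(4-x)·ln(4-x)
This is a 0·∞ indeterminate form.

Rewrite 0·∞ as a quotient (0/0 or ∞/∞ form), then apply L'Hôpital's rule:
  lim(x→4) 7·(4-x)·ln(4-x) = 0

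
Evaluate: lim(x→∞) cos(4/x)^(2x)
This is an exponential indeterminate form.

For exponential indeterminate forms, take the natural log:
  Let L = lim(x→∞) cos(4/x)^(2x)
  Then ln(L) = lim(x→∞) [exponent × ln(base)]
  Evaluate using L'Hôpital or standard limits, then exponentiate.
  L = 1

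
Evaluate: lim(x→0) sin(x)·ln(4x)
This is a 0·∞ indeterminate form.

Rewrite 0·∞ as a quotient (0/0 or ∞/∞ form), then apply L'Hôpital's rule:
  lim(x→0) sin(x)·ln(4x) = 0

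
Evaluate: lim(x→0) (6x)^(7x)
This is an exponential indeterminate form.

For exponential indeterminate forms, take the natural log:
  Let L = lim(x→0) (6x)^(7x)
  Then ln(L) = lim(x→0) [exponent × ln(base)]
  Evaluate using L'Hôpital or standard limits, then exponentiate.
  L = 1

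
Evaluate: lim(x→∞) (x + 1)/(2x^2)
This is an ∞/∞ indeterminate form.

Apply L'Hôpital's rule: differentiate numerator and denominator separately.
  f(x) = x + 1   ⇒   f'(x) = 1
  g(x) = 2·x^2   ⇒   g'(x) = 4·x
  lim(x→∞) f'(x)/g'(x) = lim(x→∞) (1)/(4·x)
  = 0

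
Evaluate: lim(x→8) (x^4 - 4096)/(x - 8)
This is a standard limit.

Factor or rationalize the expression:
  lim(x→8) (x^4 - 4096)/(x - 8) = 2048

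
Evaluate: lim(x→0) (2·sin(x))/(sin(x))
This is a 0/0 indeterminate form.

Apply L'Hôpital's rule: differentiate numerator and denominator separately.
  f(x) = 2·sin(x)   ⇒   f'(x) = 2·cos(x)
  g(x) = sin(x)   ⇒   g'(x) = cos(x)
  lim(x→0) f'(x)/g'(x) = lim(x→0) (2·cos(x))/(cos(x))
  = 2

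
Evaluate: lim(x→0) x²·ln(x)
This is a 0·∞ indeterminate form.

Rewrite 0·∞ as a quotient (0/0 or ∞/∞ form), then apply L'Hôpital's rule:
  lim(x→0) x²·ln(x) = 0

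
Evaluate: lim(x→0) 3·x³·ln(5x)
This is a 0·∞ indeterminate form.

Rewrite 0·∞ as a quotient (0/0 or ∞/∞ form), then apply L'Hôpital's rule:
  lim(x→0) 3·x³·ln(5x) = 0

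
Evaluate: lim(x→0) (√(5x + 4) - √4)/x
This is a standard limit.

Factor or rationalize the expression:
  lim(x→0) (√(5x + 4) - √4)/x = 5/4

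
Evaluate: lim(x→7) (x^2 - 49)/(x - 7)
This is a standard limit.

Factor or rationalize the expression:
  lim(x→7) (x^2 - 49)/(x - 7) = 14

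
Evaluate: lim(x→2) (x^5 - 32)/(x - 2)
This is a standard limit.

Factor or rationalize the expression:
  lim(x→2) (x^5 - 32)/(x - 2) = 80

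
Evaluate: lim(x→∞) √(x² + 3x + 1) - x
This is an ∞-∞ indeterminate form.

Combine fractions or rationalize to convert ∞-∞ to 0/0 form:
  lim(x→∞) √(x² + 3x + 1) - x = 3/2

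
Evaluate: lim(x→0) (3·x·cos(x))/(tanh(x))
This is a 0/0 indeterminate form.

Apply L'Hôpital's rule: differentiate numerator and denominator separately.
  f(x) = 3·x·cos(x)   ⇒   f'(x) = -3·x·sin(x) + 3·cos(x)
  g(x) = tanh(x)   ⇒   g'(x) = 1 - tanh(x)^2
  lim(x→0) f'(x)/g'(x) = lim(x→0) (-3·x·sin(x) + 3·cos(x))/(1 - tanh(x)^2)
  = 3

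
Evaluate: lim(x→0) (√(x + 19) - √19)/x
This is a standard limit.

Factor or rationalize the expression:
  lim(x→0) (√(x + 19) - √19)/x = sqrt(19)/38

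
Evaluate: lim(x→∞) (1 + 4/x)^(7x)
This is an exponential indeterminate form.

For exponential indeterminate forms, take the natural log:
  Let L = lim(x→∞) (1 + 4/x)^(7x)
  Then ln(L) = lim(x→∞) [exponent × ln(base)]
  Evaluate using L'Hôpital or standard limits, then exponentiate.
  L = e^(28)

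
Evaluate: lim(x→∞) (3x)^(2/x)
This is an exponential indeterminate form.

For exponential indeterminate forms, take the natural log:
  Let L = lim(x→∞) (3x)^(2/x)
  Then ln(L) = lim(x→∞) [exponent × ln(base)]
  Evaluate using L'Hôpital or standard limits, then exponentiate.
  L = 1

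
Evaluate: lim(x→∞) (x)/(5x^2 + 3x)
This is an ∞/∞ indeterminate form.

Apply L'Hôpital's rule: differentiate numerator and denominator separately.
  f(x) = x   ⇒   f'(x) = 1
  g(x) = 5·x^2 + 3·x   ⇒   g'(x) = 10·x + 3
  lim(x→∞) f'(x)/g'(x) = lim(x→∞) (1)/(10·x + 3)
  = 0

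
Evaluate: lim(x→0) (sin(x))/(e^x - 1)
This is a 0/0 indeterminate form.

Apply L'Hôpital's rule: differentiate numerator and denominator separately.
  f(x) = sin(x)   ⇒   f'(x) = cos(x)
  g(x) = e^(x) - 1   ⇒   g'(x) = e^(x)
  lim(x→0) f'(x)/g'(x) = lim(x→0) (cos(x))/(e^(x))
  = 1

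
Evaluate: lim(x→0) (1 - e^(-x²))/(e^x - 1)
This is a 0/0 indeterminate form.

Apply L'Hôpital's rule: differentiate numerator and denominator separately.
  f(x) = 1 - e^(-x^2)   ⇒   f'(x) = 2·x·e^(-x^2)
  g(x) = e^(x) - 1   ⇒   g'(x) = e^(x)
  lim(x→0) f'(x)/g'(x) = lim(x→0) (2·x·e^(-x^2))/(e^(x))
  = 0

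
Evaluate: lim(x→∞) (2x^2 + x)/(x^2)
This is an ∞/∞ indeterminate form.

Apply L'Hôpital's rule: differentiate numerator and denominator separately.
  f(x) = 2·x^2 + x   ⇒   f'(x) = 4·x + 1
  g(x) = x^2   ⇒   g'(x) = 2·x
  lim(x→∞) f'(x)/g'(x) = lim(x→∞) (4·x + 1)/(2·x)
  = 2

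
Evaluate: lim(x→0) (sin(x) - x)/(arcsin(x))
This is a 0/0 indeterminate form.

Apply L'Hôpital's rule: differentiate numerator and denominator separately.
  f(x) = -x + sin(x)   ⇒   f'(x) = cos(x) - 1
  g(x) = asin(x)   ⇒   g'(x) = 1/sqrt(1 - x^2)
  lim(x→0) f'(x)/g'(x) = lim(x→0) (cos(x) - 1)/(1/sqrt(1 - x^2))
  = 0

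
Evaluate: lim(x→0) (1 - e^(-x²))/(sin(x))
This is a 0/0 indeterminate form.

Apply L'Hôpital's rule: differentiate numerator and denominator separately.
  f(x) = 1 - e^(-x^2)   ⇒   f'(x) = 2·x·e^(-x^2)
  g(x) = sin(x)   ⇒   g'(x) = cos(x)
  lim(x→0) f'(x)/g'(x) = lim(x→0) (2·x·e^(-x^2))/(cos(x))
  = 0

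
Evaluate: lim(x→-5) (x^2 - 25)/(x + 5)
This is a standard limit.

Factor or rationalize the expression:
  lim(x→-5) (x^2 - 25)/(x + 5) = -10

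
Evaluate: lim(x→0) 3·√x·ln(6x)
This is a 0·∞ indeterminate form.

Rewrite 0·∞ as a quotient (0/0 or ∞/∞ form), then apply L'Hôpital's rule:
  lim(x→0) 3·√x·ln(6x) = 0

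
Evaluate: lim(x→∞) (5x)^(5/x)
This is an exponential indeterminate form.

For exponential indeterminate forms, take the natural log:
  Let L = lim(x→∞) (5x)^(5/x)
  Then ln(L) = lim(x→∞) [exponent × ln(base)]
  Evaluate using L'Hôpital or standard limits, then exponentiate.
  L = 1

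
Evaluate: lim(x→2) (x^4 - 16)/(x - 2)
This is a standard limit.

Factor or rationalize the expression:
  lim(x→2) (x^4 - 16)/(x - 2) = 32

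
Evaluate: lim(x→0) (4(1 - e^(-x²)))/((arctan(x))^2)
This is a 0/0 indeterminate form.

Apply L'Hôpital's rule: differentiate numerator and denominator separately.
  f(x) = 4 - 4·e^(-x^2)   ⇒   f'(x) = 8·x·e^(-x^2)
  g(x) = atan(x)^2   ⇒   g'(x) = 2·atan(x)/(x^2 + 1)
  lim(x→0) f'(x)/g'(x) = lim(x→0) (8·x·e^(-x^2))/(2·atan(x)/(x^2 + 1))
  = 4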